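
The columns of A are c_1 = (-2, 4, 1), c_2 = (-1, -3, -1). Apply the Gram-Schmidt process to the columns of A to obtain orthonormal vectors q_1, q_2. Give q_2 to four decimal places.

c_1 = (-2, 4, 1); ‖c_1‖ = 4.5826, so q_1 = (-0.4364, 0.8729, 0.2182).
q_1·c_2 = (-0.4364)·(-1) + 0.8729·(-3) + 0.2182·(-1) = -2.4004.
u_2 = c_2 + 2.4004·q_1 = (-2.0476, -0.9048, -0.4762).
‖u_2‖ = 2.2887, so q_2 = (-0.8947, -0.3953, -0.2081).

q_2 = (-0.8947, -0.3953, -0.2081)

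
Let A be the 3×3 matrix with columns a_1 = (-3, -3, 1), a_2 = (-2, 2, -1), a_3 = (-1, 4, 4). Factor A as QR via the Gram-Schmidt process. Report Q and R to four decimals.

Q = [[-0.6882, -0.7214, -0.0767], [-0.6882, 0.6158, 0.3835], [0.2294, -0.3167, 0.9204]], R = [[4.3589, -0.2294, -1.1471], [0.0000, 2.9912, 1.9179], [0.0000, 0.0000, 5.2921]]

a_1 = (-3, -3, 1); ‖a_1‖ = 4.3589, so e_1 = (-0.6882, -0.6882, 0.2294).
e_1·a_2 = (-0.6882)·(-2) + (-0.6882)·2 + 0.2294·(-1) = -0.2294.
u_2 = a_2 + 0.2294·e_1 = (-2.1579, 1.8421, -0.9474).
‖u_2‖ = 2.9912, so e_2 = (-0.7214, 0.6158, -0.3167).
e_1·a_3 = (-0.6882)·(-1) + (-0.6882)·4 + 0.2294·4 = -1.1471; e_2·a_3 = (-0.7214)·(-1) + 0.6158·4 + (-0.3167)·4 = 1.9179.
u_3 = a_3 + 1.1471·e_1 − 1.9179·e_2 = (-0.4059, 2.0294, 4.8706).
‖u_3‖ = 5.2921, so e_3 = (-0.0767, 0.3835, 0.9204).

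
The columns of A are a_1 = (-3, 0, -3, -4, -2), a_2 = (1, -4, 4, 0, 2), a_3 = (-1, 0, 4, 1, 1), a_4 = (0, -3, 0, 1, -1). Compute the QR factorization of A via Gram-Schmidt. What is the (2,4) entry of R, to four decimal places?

r_{24} = 1.7162

a_1 = (-3, 0, -3, -4, -2); ‖a_1‖ = 6.1644, so q_1 = (-0.4867, 0.0000, -0.4867, -0.6489, -0.3244).
q_1·a_2 = (-0.4867)·1 + 0.0000·(-4) + (-0.4867)·4 + (-0.6489)·0 + (-0.3244)·2 = -3.0822.
u_2 = a_2 + 3.0822·q_1 = (-0.5000, -4.0000, 2.5000, -2.0000, 1.0000).
‖u_2‖ = 5.2440, so q_2 = (-0.0953, -0.7628, 0.4767, -0.3814, 0.1907).
r_{24} = q_2·a_4 = 1.7162.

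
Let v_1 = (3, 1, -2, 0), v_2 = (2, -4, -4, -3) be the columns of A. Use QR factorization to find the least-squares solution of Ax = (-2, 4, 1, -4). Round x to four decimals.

x = (-0.1132, -0.2415)

e_1 = v_1/‖v_1‖ = (3, 1, -2, 0)/3.7417 = (0.8018, 0.2673, -0.5345, 0.0000).
r_{12} = e_1·v_2 = 2.6726.
u_2 = v_2 − 2.6726·e_1 = (-0.1429, -4.7143, -2.5714, -3.0000).
‖u_2‖ = 6.1528, so e_2 = (-0.0232, -0.7662, -0.4179, -0.4876).
Qᵀb = (-1.0690, -1.4860).
Back-substitute: x_2 = -1.4860/6.1528 = -0.2415.
x_1 = (-1.0690 − 2.6726·(-0.2415))/3.7417 = -0.1132.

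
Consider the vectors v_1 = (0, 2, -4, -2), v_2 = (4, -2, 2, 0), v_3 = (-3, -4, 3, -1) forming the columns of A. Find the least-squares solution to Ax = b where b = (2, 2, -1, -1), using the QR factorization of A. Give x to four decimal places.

v_1 = (0, 2, -4, -2); ‖v_1‖ = 4.8990, so q_1 = (0.0000, 0.4082, -0.8165, -0.4082).
q_1·v_2 = 0.0000·4 + 0.4082·(-2) + (-0.8165)·2 + (-0.4082)·0 = -2.4495.
u_2 = v_2 + 2.4495·q_1 = (4.0000, -1.0000, 0.0000, -1.0000).
‖u_2‖ = 4.2426, so q_2 = (0.9428, -0.2357, 0.0000, -0.2357).
q_1·v_3 = 0.0000·(-3) + 0.4082·(-4) + (-0.8165)·3 + (-0.4082)·(-1) = -3.6742; q_2·v_3 = 0.9428·(-3) + (-0.2357)·(-4) + (0.0000)·3 + (-0.2357)·(-1) = -1.6499.
u_3 = v_3 + 3.6742·q_1 + 1.6499·q_2 = (-1.4444, -2.8889, 0.0000, -2.8889).
‖u_3‖ = 4.3333, so q_3 = (-0.3333, -0.6667, 0.0000, -0.6667).
Qᵀb = (2.0412, 1.6499, -1.3333).
Back-substitute: x_3 = -1.3333/4.3333 = -0.3077.
x_2 = (1.6499 + 1.6499·(-0.3077))/4.2426 = 0.2692.
x_1 = (2.0412 + 2.4495·0.2692 + 3.6742·(-0.3077))/4.8990 = 0.3205.

x = (0.3205, 0.2692, -0.3077)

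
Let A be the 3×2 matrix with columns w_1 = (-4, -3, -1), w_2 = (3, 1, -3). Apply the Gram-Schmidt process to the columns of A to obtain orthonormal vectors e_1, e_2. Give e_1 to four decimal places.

e_1 = (-0.7845, -0.5883, -0.1961)

e_1 = w_1/‖w_1‖ = (-4, -3, -1)/5.0990 = (-0.7845, -0.5883, -0.1961).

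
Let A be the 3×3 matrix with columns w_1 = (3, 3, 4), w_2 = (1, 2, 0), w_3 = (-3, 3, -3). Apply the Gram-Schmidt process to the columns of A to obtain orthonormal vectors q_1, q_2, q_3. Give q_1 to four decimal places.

w_1 = (3, 3, 4); ‖w_1‖ = 5.8310, so q_1 = (0.5145, 0.5145, 0.6860).

q_1 = (0.5145, 0.5145, 0.6860)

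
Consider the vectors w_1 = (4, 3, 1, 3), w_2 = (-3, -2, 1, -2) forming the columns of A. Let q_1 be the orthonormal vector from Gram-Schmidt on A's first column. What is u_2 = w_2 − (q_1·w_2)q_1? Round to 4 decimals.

q_1 = w_1/‖w_1‖ = (4, 3, 1, 3)/5.9161 = (0.6761, 0.5071, 0.1690, 0.5071).
r_{12} = q_1·w_2 = -3.8877.
u_2 = w_2 + 3.8877·q_1 = (-0.3714, -0.0286, 1.6571, -0.0286).

u_2 = (-0.3714, -0.0286, 1.6571, -0.0286)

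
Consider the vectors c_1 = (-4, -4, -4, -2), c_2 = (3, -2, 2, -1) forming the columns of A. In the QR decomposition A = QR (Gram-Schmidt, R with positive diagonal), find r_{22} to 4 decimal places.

c_1 = (-4, -4, -4, -2); ‖c_1‖ = 7.2111, so e_1 = (-0.5547, -0.5547, -0.5547, -0.2774).
e_1·c_2 = (-0.5547)·3 + (-0.5547)·(-2) + (-0.5547)·2 + (-0.2774)·(-1) = -1.3868.
u_2 = c_2 + 1.3868·e_1 = (2.2308, -2.7692, 1.2308, -1.3846).
r_{22} = ‖u_2‖ = 4.0096.

r_{22} = 4.0096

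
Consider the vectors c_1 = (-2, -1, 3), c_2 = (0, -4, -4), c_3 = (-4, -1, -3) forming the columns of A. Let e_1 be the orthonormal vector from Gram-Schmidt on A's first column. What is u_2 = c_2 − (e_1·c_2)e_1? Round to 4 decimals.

u_2 = (-1.1429, -4.5714, -2.2857)

c_1 = (-2, -1, 3); ‖c_1‖ = 3.7417, so e_1 = (-0.5345, -0.2673, 0.8018).
e_1·c_2 = (-0.5345)·0 + (-0.2673)·(-4) + 0.8018·(-4) = -2.1381.
u_2 = c_2 + 2.1381·e_1 = (-1.1429, -4.5714, -2.2857).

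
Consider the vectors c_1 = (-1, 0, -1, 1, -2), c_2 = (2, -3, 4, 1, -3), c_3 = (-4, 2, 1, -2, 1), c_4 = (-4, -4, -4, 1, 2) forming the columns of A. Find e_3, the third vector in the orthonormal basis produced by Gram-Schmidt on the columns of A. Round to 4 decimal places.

c_1 = (-1, 0, -1, 1, -2); ‖c_1‖ = 2.6458, so e_1 = (-0.3780, 0.0000, -0.3780, 0.3780, -0.7559).
e_1·c_2 = (-0.3780)·2 + 0.0000·(-3) + (-0.3780)·4 + 0.3780·1 + (-0.7559)·(-3) = 0.3780.
u_2 = c_2 − 0.3780·e_1 = (2.1429, -3.0000, 4.1429, 0.8571, -2.7143).
‖u_2‖ = 6.2335, so e_2 = (0.3438, -0.4813, 0.6646, 0.1375, -0.4354).
e_1·c_3 = (-0.3780)·(-4) + 0.0000·2 + (-0.3780)·1 + 0.3780·(-2) + (-0.7559)·1 = -0.3780; e_2·c_3 = 0.3438·(-4) + (-0.4813)·2 + 0.6646·1 + 0.1375·(-2) + (-0.4354)·1 = -2.3834.
u_3 = c_3 + 0.3780·e_1 + 2.3834·e_2 = (-3.3235, 0.8529, 2.4412, -1.5294, -0.3235).
‖u_3‖ = 4.4918, so e_3 = (-0.7399, 0.1899, 0.5435, -0.3405, -0.0720).

e_3 = (-0.7399, 0.1899, 0.5435, -0.3405, -0.0720)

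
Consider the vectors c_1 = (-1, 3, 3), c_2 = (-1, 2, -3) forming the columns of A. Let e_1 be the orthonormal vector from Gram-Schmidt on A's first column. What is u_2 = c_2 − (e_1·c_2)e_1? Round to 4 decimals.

u_2 = (-1.1053, 2.3158, -2.6842)

c_1 = (-1, 3, 3); ‖c_1‖ = 4.3589, so e_1 = (-0.2294, 0.6882, 0.6882).
e_1·c_2 = (-0.2294)·(-1) + 0.6882·2 + 0.6882·(-3) = -0.4588.
u_2 = c_2 + 0.4588·e_1 = (-1.1053, 2.3158, -2.6842).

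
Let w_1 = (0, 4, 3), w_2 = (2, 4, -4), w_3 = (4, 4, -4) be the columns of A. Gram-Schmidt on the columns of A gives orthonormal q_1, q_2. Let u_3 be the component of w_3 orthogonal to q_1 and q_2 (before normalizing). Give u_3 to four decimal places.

w_1 = (0, 4, 3); ‖w_1‖ = 5.0000, so q_1 = (0.0000, 0.8000, 0.6000).
q_1·w_2 = 0.0000·2 + 0.8000·4 + 0.6000·(-4) = 0.8000.
u_2 = w_2 − 0.8000·q_1 = (2.0000, 3.3600, -4.4800).
‖u_2‖ = 5.9464, so q_2 = (0.3363, 0.5650, -0.7534).
q_1·w_3 = 0.0000·4 + 0.8000·4 + 0.6000·(-4) = 0.8000; q_2·w_3 = 0.3363·4 + 0.5650·4 + (-0.7534)·(-4) = 6.6191.
u_3 = w_3 − 0.8000·q_1 − 6.6191·q_2 = (1.7738, -0.3801, 0.5068).

u_3 = (1.7738, -0.3801, 0.5068)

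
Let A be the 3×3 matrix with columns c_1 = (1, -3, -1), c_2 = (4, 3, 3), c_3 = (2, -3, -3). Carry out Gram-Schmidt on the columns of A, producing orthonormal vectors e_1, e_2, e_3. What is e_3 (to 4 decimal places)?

c_1 = (1, -3, -1); ‖c_1‖ = 3.3166, so e_1 = (0.3015, -0.9045, -0.3015).
e_1·c_2 = 0.3015·4 + (-0.9045)·3 + (-0.3015)·3 = -2.4121.
u_2 = c_2 + 2.4121·e_1 = (4.7273, 0.8182, 2.2727).
‖u_2‖ = 5.3087, so e_2 = (0.8905, 0.1541, 0.4281).
e_1·c_3 = 0.3015·2 + (-0.9045)·(-3) + (-0.3015)·(-3) = 4.2212; e_2·c_3 = 0.8905·2 + 0.1541·(-3) + 0.4281·(-3) = 0.0342.
u_3 = c_3 − 4.2212·e_1 − 0.0342·e_2 = (0.6968, 0.8129, -1.7419).
‖u_3‖ = 2.0447, so e_3 = (0.3408, 0.3976, -0.8519).

e_3 = (0.3408, 0.3976, -0.8519)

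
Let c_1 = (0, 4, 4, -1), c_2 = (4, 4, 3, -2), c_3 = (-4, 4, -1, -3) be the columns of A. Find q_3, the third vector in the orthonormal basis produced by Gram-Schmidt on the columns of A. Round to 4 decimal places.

c_1 = (0, 4, 4, -1); ‖c_1‖ = 5.7446, so q_1 = (0.0000, 0.6963, 0.6963, -0.1741).
q_1·c_2 = 0.0000·4 + 0.6963·4 + 0.6963·3 + (-0.1741)·(-2) = 5.2223.
u_2 = c_2 − 5.2223·q_1 = (4.0000, 0.3636, -0.6364, -1.0909).
‖u_2‖ = 4.2104, so q_2 = (0.9500, 0.0864, -0.1511, -0.2591).
q_1·c_3 = 0.0000·(-4) + 0.6963·4 + 0.6963·(-1) + (-0.1741)·(-3) = 2.6112; q_2·c_3 = 0.9500·(-4) + 0.0864·4 + (-0.1511)·(-1) + (-0.2591)·(-3) = -2.5262.
u_3 = c_3 − 2.6112·q_1 + 2.5262·q_2 = (-1.6000, 2.4000, -3.2000, -3.2000).
‖u_3‖ = 5.3666, so q_3 = (-0.2981, 0.4472, -0.5963, -0.5963).

q_3 = (-0.2981, 0.4472, -0.5963, -0.5963)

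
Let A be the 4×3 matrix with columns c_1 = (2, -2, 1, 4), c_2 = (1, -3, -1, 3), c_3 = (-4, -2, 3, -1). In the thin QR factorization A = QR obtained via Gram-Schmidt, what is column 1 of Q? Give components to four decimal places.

q_1 = (0.4000, -0.4000, 0.2000, 0.8000)

c_1 = (2, -2, 1, 4); ‖c_1‖ = 5.0000, so q_1 = (0.4000, -0.4000, 0.2000, 0.8000).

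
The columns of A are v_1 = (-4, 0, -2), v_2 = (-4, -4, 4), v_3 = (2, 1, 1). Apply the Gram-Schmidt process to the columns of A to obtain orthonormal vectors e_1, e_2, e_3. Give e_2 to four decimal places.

e_2 = (-0.3586, -0.5976, 0.7171)

v_1 = (-4, 0, -2); ‖v_1‖ = 4.4721, so e_1 = (-0.8944, 0.0000, -0.4472).
e_1·v_2 = (-0.8944)·(-4) + 0.0000·(-4) + (-0.4472)·4 = 1.7889.
u_2 = v_2 − 1.7889·e_1 = (-2.4000, -4.0000, 4.8000).
‖u_2‖ = 6.6933, so e_2 = (-0.3586, -0.5976, 0.7171).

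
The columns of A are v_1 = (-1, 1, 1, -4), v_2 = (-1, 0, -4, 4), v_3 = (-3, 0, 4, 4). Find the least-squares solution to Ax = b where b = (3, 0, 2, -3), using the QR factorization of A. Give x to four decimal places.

v_1 = (-1, 1, 1, -4); ‖v_1‖ = 4.3589, so e_1 = (-0.2294, 0.2294, 0.2294, -0.9177).
e_1·v_2 = (-0.2294)·(-1) + 0.2294·0 + 0.2294·(-4) + (-0.9177)·4 = -4.3589.
u_2 = v_2 + 4.3589·e_1 = (-2.0000, 1.0000, -3.0000, 0.0000).
‖u_2‖ = 3.7417, so e_2 = (-0.5345, 0.2673, -0.8018, 0.0000).
e_1·v_3 = (-0.2294)·(-3) + 0.2294·0 + 0.2294·4 + (-0.9177)·4 = -2.0647; e_2·v_3 = (-0.5345)·(-3) + 0.2673·0 + (-0.8018)·4 + 0.0000·4 = -1.6036.
u_3 = v_3 + 2.0647·e_1 + 1.6036·e_2 = (-4.3308, 0.9023, 3.1880, 2.1053).
‖u_3‖ = 5.8451, so e_3 = (-0.7409, 0.1544, 0.5454, 0.3602).
Qᵀb = (2.5236, -3.2071, -2.2125).
Back-substitute: x_3 = -2.2125/5.8451 = -0.3785.
x_2 = (-3.2071 + 1.6036·(-0.3785))/3.7417 = -1.0194.
x_1 = (2.5236 + 4.3589·(-1.0194) + 2.0647·(-0.3785))/4.3589 = -0.6197.

x = (-0.6197, -1.0194, -0.3785)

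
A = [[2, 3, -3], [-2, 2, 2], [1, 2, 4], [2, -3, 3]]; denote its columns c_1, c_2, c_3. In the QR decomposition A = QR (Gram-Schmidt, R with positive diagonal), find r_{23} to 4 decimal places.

c_1 = (2, -2, 1, 2); ‖c_1‖ = 3.6056, so e_1 = (0.5547, -0.5547, 0.2774, 0.5547).
e_1·c_2 = 0.5547·3 + (-0.5547)·2 + 0.2774·2 + 0.5547·(-3) = -0.5547.
u_2 = c_2 + 0.5547·e_1 = (3.3077, 1.6923, 2.1538, -2.6923).
‖u_2‖ = 5.0688, so e_2 = (0.6526, 0.3339, 0.4249, -0.5312).
r_{23} = e_2·c_3 = -1.1837.

r_{23} = -1.1837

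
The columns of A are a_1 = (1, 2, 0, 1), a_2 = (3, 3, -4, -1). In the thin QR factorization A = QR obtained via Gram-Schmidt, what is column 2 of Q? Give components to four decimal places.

e_2 = (0.3379, 0.0676, -0.8109, -0.4730)

a_1 = (1, 2, 0, 1); ‖a_1‖ = 2.4495, so e_1 = (0.4082, 0.8165, 0.0000, 0.4082).
e_1·a_2 = 0.4082·3 + 0.8165·3 + 0.0000·(-4) + 0.4082·(-1) = 3.2660.
u_2 = a_2 − 3.2660·e_1 = (1.6667, 0.3333, -4.0000, -2.3333).
‖u_2‖ = 4.9329, so e_2 = (0.3379, 0.0676, -0.8109, -0.4730).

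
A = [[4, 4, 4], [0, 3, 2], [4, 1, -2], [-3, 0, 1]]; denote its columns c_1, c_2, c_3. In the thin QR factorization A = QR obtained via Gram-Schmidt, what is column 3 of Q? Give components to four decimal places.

c_1 = (4, 0, 4, -3); ‖c_1‖ = 6.4031, so q_1 = (0.6247, 0.0000, 0.6247, -0.4685).
q_1·c_2 = 0.6247·4 + 0.0000·3 + 0.6247·1 + (-0.4685)·0 = 3.1235.
u_2 = c_2 − 3.1235·q_1 = (2.0488, 3.0000, -0.9512, 1.4634).
‖u_2‖ = 4.0304, so q_2 = (0.5083, 0.7443, -0.2360, 0.3631).
q_1·c_3 = 0.6247·4 + 0.0000·2 + 0.6247·(-2) + (-0.4685)·1 = 0.7809; q_2·c_3 = 0.5083·4 + 0.7443·2 + (-0.2360)·(-2) + 0.3631·1 = 4.3572.
u_3 = c_3 − 0.7809·q_1 − 4.3572·q_2 = (1.2973, -1.2432, -1.4595, -0.2162).
‖u_3‖ = 2.3250, so q_3 = (0.5580, -0.5347, -0.6277, -0.0930).

q_3 = (0.5580, -0.5347, -0.6277, -0.0930)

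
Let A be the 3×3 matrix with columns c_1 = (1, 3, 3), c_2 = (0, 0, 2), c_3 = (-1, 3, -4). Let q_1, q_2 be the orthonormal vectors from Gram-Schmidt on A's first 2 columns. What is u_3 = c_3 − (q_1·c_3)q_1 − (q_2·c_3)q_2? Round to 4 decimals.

q_1 = c_1/‖c_1‖ = (1, 3, 3)/4.3589 = (0.2294, 0.6882, 0.6882).
r_{12} = q_1·c_2 = 1.3765.
u_2 = c_2 − 1.3765·q_1 = (-0.3158, -0.9474, 1.0526).
‖u_2‖ = 1.4510, so q_2 = (-0.2176, -0.6529, 0.7255).
r_{13} = q_1·c_3 = -0.9177; r_{23} = q_2·c_3 = -4.6430.
u_3 = c_3 + 0.9177·q_1 + 4.6430·q_2 = (-1.8000, 0.6000, 0.0000).

u_3 = (-1.8000, 0.6000, 0.0000)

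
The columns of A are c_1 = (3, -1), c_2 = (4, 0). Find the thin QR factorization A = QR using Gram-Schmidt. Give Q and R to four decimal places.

Q = [[0.9487, 0.3162], [-0.3162, 0.9487]], R = [[3.1623, 3.7947], [0.0000, 1.2649]]

c_1 = (3, -1); ‖c_1‖ = 3.1623, so e_1 = (0.9487, -0.3162).
e_1·c_2 = 0.9487·4 + (-0.3162)·0 = 3.7947.
u_2 = c_2 − 3.7947·e_1 = (0.4000, 1.2000).
‖u_2‖ = 1.2649, so e_2 = (0.3162, 0.9487).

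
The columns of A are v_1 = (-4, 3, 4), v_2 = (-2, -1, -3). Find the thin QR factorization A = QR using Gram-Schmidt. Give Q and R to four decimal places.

Q = [[-0.6247, -0.7498], [0.4685, -0.1363], [0.6247, -0.6475]], R = [[6.4031, -1.0932], [0.0000, 3.5784]]

e_1 = v_1/‖v_1‖ = (-4, 3, 4)/6.4031 = (-0.6247, 0.4685, 0.6247).
r_{12} = e_1·v_2 = -1.0932.
u_2 = v_2 + 1.0932·e_1 = (-2.6829, -0.4878, -2.3171).
‖u_2‖ = 3.5784, so e_2 = (-0.7498, -0.1363, -0.6475).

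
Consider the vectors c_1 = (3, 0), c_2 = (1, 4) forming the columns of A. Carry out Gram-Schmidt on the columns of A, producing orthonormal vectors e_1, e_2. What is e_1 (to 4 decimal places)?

e_1 = (1.0000, 0.0000)

c_1 = (3, 0); ‖c_1‖ = 3.0000, so e_1 = (1.0000, 0.0000).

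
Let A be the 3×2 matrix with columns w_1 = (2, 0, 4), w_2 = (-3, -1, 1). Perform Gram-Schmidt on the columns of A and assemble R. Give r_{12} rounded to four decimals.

w_1 = (2, 0, 4); ‖w_1‖ = 4.4721, so q_1 = (0.4472, 0.0000, 0.8944).
r_{12} = q_1·w_2 = -0.4472.

r_{12} = -0.4472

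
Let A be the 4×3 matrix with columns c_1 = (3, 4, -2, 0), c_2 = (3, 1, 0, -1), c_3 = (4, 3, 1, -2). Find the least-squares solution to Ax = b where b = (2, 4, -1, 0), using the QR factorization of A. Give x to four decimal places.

e_1 = c_1/‖c_1‖ = (3, 4, -2, 0)/5.3852 = (0.5571, 0.7428, -0.3714, 0.0000).
r_{12} = e_1·c_2 = 2.4140.
u_2 = c_2 − 2.4140·e_1 = (1.6552, -0.7931, 0.8966, -1.0000).
‖u_2‖ = 2.2743, so e_2 = (0.7278, -0.3487, 0.3942, -0.4397).
r_{13} = e_1·c_3 = 4.0853; r_{23} = e_2·c_3 = 3.1385.
u_3 = c_3 − 4.0853·e_1 − 3.1385·e_2 = (-0.5600, 1.0600, 1.2800, -0.6200).
‖u_3‖ = 1.8601, so e_3 = (-0.3011, 0.5699, 0.6881, -0.3333).
Qᵀb = (4.4567, -0.3336, 0.9892).
Back-substitute: x_3 = 0.9892/1.8601 = 0.5318.
x_2 = (-0.3336 − 3.1385·0.5318)/2.2743 = -0.8805.
x_1 = (4.4567 − 2.4140·(-0.8805) − 4.0853·0.5318)/5.3852 = 0.8189.

x = (0.8189, -0.8805, 0.5318)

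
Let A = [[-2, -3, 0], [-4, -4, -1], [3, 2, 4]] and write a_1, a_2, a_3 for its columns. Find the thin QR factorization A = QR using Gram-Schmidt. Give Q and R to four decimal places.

q_1 = a_1/‖a_1‖ = (-2, -4, 3)/5.3852 = (-0.3714, -0.7428, 0.5571).
r_{12} = q_1·a_2 = 5.1995.
u_2 = a_2 − 5.1995·q_1 = (-1.0690, -0.1379, -0.8966).
‖u_2‖ = 1.4020, so q_2 = (-0.7625, -0.0984, -0.6395).
r_{13} = q_1·a_3 = 2.9711; r_{23} = q_2·a_3 = -2.4596.
u_3 = a_3 − 2.9711·q_1 + 2.4596·q_2 = (-0.7719, 0.9649, 0.7719).
‖u_3‖ = 1.4570, so q_3 = (-0.5298, 0.6623, 0.5298).

Q = [[-0.3714, -0.7625, -0.5298], [-0.7428, -0.0984, 0.6623], [0.5571, -0.6395, 0.5298]], R = [[5.3852, 5.1995, 2.9711], [0.0000, 1.4020, -2.4596], [0.0000, 0.0000, 1.4570]]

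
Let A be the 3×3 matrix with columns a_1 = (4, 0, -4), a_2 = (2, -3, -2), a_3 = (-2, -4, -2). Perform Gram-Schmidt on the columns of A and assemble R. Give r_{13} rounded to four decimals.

a_1 = (4, 0, -4); ‖a_1‖ = 5.6569, so q_1 = (0.7071, 0.0000, -0.7071).
r_{13} = q_1·a_3 = 0.0000.

r_{13} = 0.0000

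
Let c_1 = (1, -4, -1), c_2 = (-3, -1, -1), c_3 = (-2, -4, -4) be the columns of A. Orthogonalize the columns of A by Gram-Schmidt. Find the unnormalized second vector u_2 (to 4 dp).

u_2 = (-3.1111, -0.5556, -0.8889)

q_1 = c_1/‖c_1‖ = (1, -4, -1)/4.2426 = (0.2357, -0.9428, -0.2357).
r_{12} = q_1·c_2 = 0.4714.
u_2 = c_2 − 0.4714·q_1 = (-3.1111, -0.5556, -0.8889).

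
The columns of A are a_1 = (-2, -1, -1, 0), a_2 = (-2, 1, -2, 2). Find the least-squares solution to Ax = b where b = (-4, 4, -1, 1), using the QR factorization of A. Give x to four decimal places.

x = (-0.2830, 1.3396)

a_1 = (-2, -1, -1, 0); ‖a_1‖ = 2.4495, so q_1 = (-0.8165, -0.4082, -0.4082, 0.0000).
q_1·a_2 = (-0.8165)·(-2) + (-0.4082)·1 + (-0.4082)·(-2) + 0.0000·2 = 2.0412.
u_2 = a_2 − 2.0412·q_1 = (-0.3333, 1.8333, -1.1667, 2.0000).
‖u_2‖ = 2.9721, so q_2 = (-0.1122, 0.6168, -0.3925, 0.6729).
Qᵀb = (2.0412, 3.9815).
Back-substitute: x_2 = 3.9815/2.9721 = 1.3396.
x_1 = (2.0412 − 2.0412·1.3396)/2.4495 = -0.2830.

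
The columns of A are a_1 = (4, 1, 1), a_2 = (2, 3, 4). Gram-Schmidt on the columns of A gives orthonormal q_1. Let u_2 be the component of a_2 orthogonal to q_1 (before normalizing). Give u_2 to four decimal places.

a_1 = (4, 1, 1); ‖a_1‖ = 4.2426, so q_1 = (0.9428, 0.2357, 0.2357).
q_1·a_2 = 0.9428·2 + 0.2357·3 + 0.2357·4 = 3.5355.
u_2 = a_2 − 3.5355·q_1 = (-1.3333, 2.1667, 3.1667).

u_2 = (-1.3333, 2.1667, 3.1667)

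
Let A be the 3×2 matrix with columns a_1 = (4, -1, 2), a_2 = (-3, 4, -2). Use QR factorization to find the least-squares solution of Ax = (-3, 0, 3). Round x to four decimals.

x = (-0.5455, -0.2727)

a_1 = (4, -1, 2); ‖a_1‖ = 4.5826, so q_1 = (0.8729, -0.2182, 0.4364).
q_1·a_2 = 0.8729·(-3) + (-0.2182)·4 + 0.4364·(-2) = -4.3644.
u_2 = a_2 + 4.3644·q_1 = (0.8095, 3.0476, -0.0952).
‖u_2‖ = 3.1547, so q_2 = (0.2566, 0.9660, -0.0302).
Qᵀb = (-1.3093, -0.8604).
Back-substitute: x_2 = -0.8604/3.1547 = -0.2727.
x_1 = (-1.3093 + 4.3644·(-0.2727))/4.5826 = -0.5455.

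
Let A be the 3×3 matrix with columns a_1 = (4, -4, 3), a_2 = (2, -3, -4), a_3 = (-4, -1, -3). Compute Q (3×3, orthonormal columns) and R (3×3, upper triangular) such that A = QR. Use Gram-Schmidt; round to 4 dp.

a_1 = (4, -4, 3); ‖a_1‖ = 6.4031, so e_1 = (0.6247, -0.6247, 0.4685).
e_1·a_2 = 0.6247·2 + (-0.6247)·(-3) + 0.4685·(-4) = 1.2494.
u_2 = a_2 − 1.2494·e_1 = (1.2195, -2.2195, -4.5854).
‖u_2‖ = 5.2382, so e_2 = (0.2328, -0.4237, -0.8754).
e_1·a_3 = 0.6247·(-4) + (-0.6247)·(-1) + 0.4685·(-3) = -3.2796; e_2·a_3 = 0.2328·(-4) + (-0.4237)·(-1) + (-0.8754)·(-3) = 2.1186.
u_3 = a_3 + 3.2796·e_1 − 2.1186·e_2 = (-2.4444, -2.1511, 0.3911).
‖u_3‖ = 3.2796, so e_3 = (-0.7454, -0.6559, 0.1193).

Q = [[0.6247, 0.2328, -0.7454], [-0.6247, -0.4237, -0.6559], [0.4685, -0.8754, 0.1193]], R = [[6.4031, 1.2494, -3.2796], [0.0000, 5.2382, 2.1186], [0.0000, 0.0000, 3.2796]]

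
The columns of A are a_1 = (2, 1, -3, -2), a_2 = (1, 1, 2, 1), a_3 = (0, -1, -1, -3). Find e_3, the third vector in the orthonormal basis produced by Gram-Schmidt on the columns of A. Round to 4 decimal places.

e_3 = (0.0716, -0.2639, 0.5054, -0.8184)

e_1 = a_1/‖a_1‖ = (2, 1, -3, -2)/4.2426 = (0.4714, 0.2357, -0.7071, -0.4714).
r_{12} = e_1·a_2 = -1.1785.
u_2 = a_2 + 1.1785·e_1 = (1.5556, 1.2778, 1.1667, 0.4444).
‖u_2‖ = 2.3688, so e_2 = (0.6567, 0.5394, 0.4925, 0.1876).
r_{13} = e_1·a_3 = 1.8856; r_{23} = e_2·a_3 = -1.5948.
u_3 = a_3 − 1.8856·e_1 + 1.5948·e_2 = (0.1584, -0.5842, 1.1188, -1.8119).
‖u_3‖ = 2.2138, so e_3 = (0.0716, -0.2639, 0.5054, -0.8184).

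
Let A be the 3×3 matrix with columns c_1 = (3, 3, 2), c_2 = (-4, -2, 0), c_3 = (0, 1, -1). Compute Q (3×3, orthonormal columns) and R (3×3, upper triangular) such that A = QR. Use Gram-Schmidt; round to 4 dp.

c_1 = (3, 3, 2); ‖c_1‖ = 4.6904, so q_1 = (0.6396, 0.6396, 0.4264).
q_1·c_2 = 0.6396·(-4) + 0.6396·(-2) + 0.4264·0 = -3.8376.
u_2 = c_2 + 3.8376·q_1 = (-1.5455, 0.4545, 1.6364).
‖u_2‖ = 2.2962, so q_2 = (-0.6730, 0.1980, 0.7126).
q_1·c_3 = 0.6396·0 + 0.6396·1 + 0.4264·(-1) = 0.2132; q_2·c_3 = (-0.6730)·0 + 0.1980·1 + 0.7126·(-1) = -0.5147.
u_3 = c_3 − 0.2132·q_1 + 0.5147·q_2 = (-0.4828, 0.9655, -0.7241).
‖u_3‖ = 1.2999, so q_3 = (-0.3714, 0.7428, -0.5571).

Q = [[0.6396, -0.6730, -0.3714], [0.6396, 0.1980, 0.7428], [0.4264, 0.7126, -0.5571]], R = [[4.6904, -3.8376, 0.2132], [0.0000, 2.2962, -0.5147], [0.0000, 0.0000, 1.2999]]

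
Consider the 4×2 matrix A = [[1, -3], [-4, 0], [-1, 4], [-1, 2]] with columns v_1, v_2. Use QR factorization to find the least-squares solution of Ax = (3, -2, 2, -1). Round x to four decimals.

v_1 = (1, -4, -1, -1); ‖v_1‖ = 4.3589, so q_1 = (0.2294, -0.9177, -0.2294, -0.2294).
q_1·v_2 = 0.2294·(-3) + (-0.9177)·0 + (-0.2294)·4 + (-0.2294)·2 = -2.0647.
u_2 = v_2 + 2.0647·q_1 = (-2.5263, -1.8947, 3.5263, 1.5263).
‖u_2‖ = 4.9736, so q_2 = (-0.5079, -0.3810, 0.7090, 0.3069).
Qᵀb = (2.2942, 0.3492).
Back-substitute: x_2 = 0.3492/4.9736 = 0.0702.
x_1 = (2.2942 + 2.0647·0.0702)/4.3589 = 0.5596.

x = (0.5596, 0.0702)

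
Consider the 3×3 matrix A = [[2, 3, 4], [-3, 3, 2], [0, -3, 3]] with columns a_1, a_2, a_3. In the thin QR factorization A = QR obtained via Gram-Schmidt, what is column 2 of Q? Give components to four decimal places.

q_1 = a_1/‖a_1‖ = (2, -3, 0)/3.6056 = (0.5547, -0.8321, 0.0000).
r_{12} = q_1·a_2 = -0.8321.
u_2 = a_2 + 0.8321·q_1 = (3.4615, 2.3077, -3.0000).
‖u_2‖ = 5.1291, so q_2 = (0.6749, 0.4499, -0.5849).

q_2 = (0.6749, 0.4499, -0.5849)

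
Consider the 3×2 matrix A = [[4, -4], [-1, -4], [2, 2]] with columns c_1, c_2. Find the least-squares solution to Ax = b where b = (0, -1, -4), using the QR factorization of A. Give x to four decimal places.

x = (-0.4104, -0.2023)

e_1 = c_1/‖c_1‖ = (4, -1, 2)/4.5826 = (0.8729, -0.2182, 0.4364).
r_{12} = e_1·c_2 = -1.7457.
u_2 = c_2 + 1.7457·e_1 = (-2.4762, -4.3810, 2.7619).
‖u_2‖ = 5.7404, so e_2 = (-0.4314, -0.7632, 0.4811).
Qᵀb = (-1.5275, -1.1614).
Back-substitute: x_2 = -1.1614/5.7404 = -0.2023.
x_1 = (-1.5275 + 1.7457·(-0.2023))/4.5826 = -0.4104.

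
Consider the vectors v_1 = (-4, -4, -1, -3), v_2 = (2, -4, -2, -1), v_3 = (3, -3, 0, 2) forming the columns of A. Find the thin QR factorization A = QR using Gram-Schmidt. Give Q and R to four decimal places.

Q = [[-0.6172, 0.7070, -0.1346], [-0.6172, -0.6030, -0.5006], [-0.1543, -0.3691, 0.5318], [-0.4629, -0.0156, 0.6697]], R = [[6.4807, 2.0059, -0.9258], [0.0000, 4.5800, 3.8990], [0.0000, 0.0000, 2.4374]]

v_1 = (-4, -4, -1, -3); ‖v_1‖ = 6.4807, so q_1 = (-0.6172, -0.6172, -0.1543, -0.4629).
q_1·v_2 = (-0.6172)·2 + (-0.6172)·(-4) + (-0.1543)·(-2) + (-0.4629)·(-1) = 2.0059.
u_2 = v_2 − 2.0059·q_1 = (3.2381, -2.7619, -1.6905, -0.0714).
‖u_2‖ = 4.5800, so q_2 = (0.7070, -0.6030, -0.3691, -0.0156).
q_1·v_3 = (-0.6172)·3 + (-0.6172)·(-3) + (-0.1543)·0 + (-0.4629)·2 = -0.9258; q_2·v_3 = 0.7070·3 + (-0.6030)·(-3) + (-0.3691)·0 + (-0.0156)·2 = 3.8990.
u_3 = v_3 + 0.9258·q_1 − 3.8990·q_2 = (-0.3280, -1.2202, 1.2963, 1.6322).
‖u_3‖ = 2.4374, so q_3 = (-0.1346, -0.5006, 0.5318, 0.6697).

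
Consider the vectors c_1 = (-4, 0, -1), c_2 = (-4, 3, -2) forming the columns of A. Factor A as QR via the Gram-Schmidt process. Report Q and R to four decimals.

q_1 = c_1/‖c_1‖ = (-4, 0, -1)/4.1231 = (-0.9701, 0.0000, -0.2425).
r_{12} = q_1·c_2 = 4.3656.
u_2 = c_2 − 4.3656·q_1 = (0.2353, 3.0000, -0.9412).
‖u_2‖ = 3.1530, so q_2 = (0.0746, 0.9515, -0.2985).

Q = [[-0.9701, 0.0746], [0.0000, 0.9515], [-0.2425, -0.2985]], R = [[4.1231, 4.3656], [0.0000, 3.1530]]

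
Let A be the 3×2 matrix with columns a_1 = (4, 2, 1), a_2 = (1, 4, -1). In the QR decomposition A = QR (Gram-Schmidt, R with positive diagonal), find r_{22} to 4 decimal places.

q_1 = a_1/‖a_1‖ = (4, 2, 1)/4.5826 = (0.8729, 0.4364, 0.2182).
r_{12} = q_1·a_2 = 2.4004.
u_2 = a_2 − 2.4004·q_1 = (-1.0952, 2.9524, -1.5238).
r_{22} = ‖u_2‖ = 3.4983.

r_{22} = 3.4983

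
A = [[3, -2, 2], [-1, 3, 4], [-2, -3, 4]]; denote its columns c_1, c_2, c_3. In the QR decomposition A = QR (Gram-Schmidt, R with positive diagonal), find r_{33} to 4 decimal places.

c_1 = (3, -1, -2); ‖c_1‖ = 3.7417, so e_1 = (0.8018, -0.2673, -0.5345).
e_1·c_2 = 0.8018·(-2) + (-0.2673)·3 + (-0.5345)·(-3) = -0.8018.
u_2 = c_2 + 0.8018·e_1 = (-1.3571, 2.7857, -3.4286).
‖u_2‖ = 4.6214, so e_2 = (-0.2937, 0.6028, -0.7419).
e_1·c_3 = 0.8018·2 + (-0.2673)·4 + (-0.5345)·4 = -1.6036; e_2·c_3 = (-0.2937)·2 + 0.6028·4 + (-0.7419)·4 = -1.1438.
u_3 = c_3 + 1.6036·e_1 + 1.1438·e_2 = (2.9498, 4.2609, 2.2943).
r_{33} = ‖u_3‖ = 5.6675.

r_{33} = 5.6675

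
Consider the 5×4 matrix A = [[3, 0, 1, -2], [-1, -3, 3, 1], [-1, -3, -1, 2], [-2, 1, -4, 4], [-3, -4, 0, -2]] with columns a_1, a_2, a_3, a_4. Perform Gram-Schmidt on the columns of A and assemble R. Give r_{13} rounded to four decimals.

a_1 = (3, -1, -1, -2, -3); ‖a_1‖ = 4.8990, so q_1 = (0.6124, -0.2041, -0.2041, -0.4082, -0.6124).
r_{13} = q_1·a_3 = 1.8371.

r_{13} = 1.8371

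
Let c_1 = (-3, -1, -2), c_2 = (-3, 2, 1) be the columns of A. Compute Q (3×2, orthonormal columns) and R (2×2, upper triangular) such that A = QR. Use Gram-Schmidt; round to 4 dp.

Q = [[-0.8018, -0.5518], [-0.2673, 0.6745], [-0.5345, 0.4905]], R = [[3.7417, 1.3363], [0.0000, 3.4949]]

q_1 = c_1/‖c_1‖ = (-3, -1, -2)/3.7417 = (-0.8018, -0.2673, -0.5345).
r_{12} = q_1·c_2 = 1.3363.
u_2 = c_2 − 1.3363·q_1 = (-1.9286, 2.3571, 1.7143).
‖u_2‖ = 3.4949, so q_2 = (-0.5518, 0.6745, 0.4905).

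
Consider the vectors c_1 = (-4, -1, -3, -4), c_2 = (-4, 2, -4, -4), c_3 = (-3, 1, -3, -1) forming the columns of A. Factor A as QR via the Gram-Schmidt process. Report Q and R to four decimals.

Q = [[-0.6172, 0.0000, -0.4359], [-0.1543, 0.9487, -0.1395], [-0.4629, -0.3162, -0.4184], [-0.6172, 0.0000, 0.7845]], R = [[6.4807, 6.4807, 3.7033], [0.0000, 3.1623, 1.8974], [0.0000, 0.0000, 1.6388]]

c_1 = (-4, -1, -3, -4); ‖c_1‖ = 6.4807, so e_1 = (-0.6172, -0.1543, -0.4629, -0.6172).
e_1·c_2 = (-0.6172)·(-4) + (-0.1543)·2 + (-0.4629)·(-4) + (-0.6172)·(-4) = 6.4807.
u_2 = c_2 − 6.4807·e_1 = (0.0000, 3.0000, -1.0000, 0.0000).
‖u_2‖ = 3.1623, so e_2 = (0.0000, 0.9487, -0.3162, 0.0000).
e_1·c_3 = (-0.6172)·(-3) + (-0.1543)·1 + (-0.4629)·(-3) + (-0.6172)·(-1) = 3.7033; e_2·c_3 = 0.0000·(-3) + 0.9487·1 + (-0.3162)·(-3) + 0.0000·(-1) = 1.8974.
u_3 = c_3 − 3.7033·e_1 − 1.8974·e_2 = (-0.7143, -0.2286, -0.6857, 1.2857).
‖u_3‖ = 1.6388, so e_3 = (-0.4359, -0.1395, -0.4184, 0.7845).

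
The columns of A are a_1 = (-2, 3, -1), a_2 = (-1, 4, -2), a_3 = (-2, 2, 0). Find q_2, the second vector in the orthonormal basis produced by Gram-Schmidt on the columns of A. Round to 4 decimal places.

q_2 = (0.7804, 0.3468, -0.5203)

a_1 = (-2, 3, -1); ‖a_1‖ = 3.7417, so q_1 = (-0.5345, 0.8018, -0.2673).
q_1·a_2 = (-0.5345)·(-1) + 0.8018·4 + (-0.2673)·(-2) = 4.2762.
u_2 = a_2 − 4.2762·q_1 = (1.2857, 0.5714, -0.8571).
‖u_2‖ = 1.6475, so q_2 = (0.7804, 0.3468, -0.5203).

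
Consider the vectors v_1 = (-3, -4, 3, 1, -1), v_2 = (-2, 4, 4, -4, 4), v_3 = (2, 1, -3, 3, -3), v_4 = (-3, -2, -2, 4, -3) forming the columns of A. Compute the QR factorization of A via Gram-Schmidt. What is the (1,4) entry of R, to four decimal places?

e_1 = v_1/‖v_1‖ = (-3, -4, 3, 1, -1)/6.0000 = (-0.5000, -0.6667, 0.5000, 0.1667, -0.1667).
r_{14} = e_1·v_4 = 3.0000.

r_{14} = 3.0000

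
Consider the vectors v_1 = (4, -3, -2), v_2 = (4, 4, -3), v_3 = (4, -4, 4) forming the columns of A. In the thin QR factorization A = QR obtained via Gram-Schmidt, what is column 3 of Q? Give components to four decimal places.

q_3 = (0.5152, 0.1212, 0.8485)

v_1 = (4, -3, -2); ‖v_1‖ = 5.3852, so q_1 = (0.7428, -0.5571, -0.3714).
q_1·v_2 = 0.7428·4 + (-0.5571)·4 + (-0.3714)·(-3) = 1.8570.
u_2 = v_2 − 1.8570·q_1 = (2.6207, 5.0345, -2.3103).
‖u_2‖ = 6.1279, so q_2 = (0.4277, 0.8216, -0.3770).
q_1·v_3 = 0.7428·4 + (-0.5571)·(-4) + (-0.3714)·4 = 3.7139; q_2·v_3 = 0.4277·4 + 0.8216·(-4) + (-0.3770)·4 = -3.0837.
u_3 = v_3 − 3.7139·q_1 + 3.0837·q_2 = (2.5601, 0.6024, 4.2167).
‖u_3‖ = 4.9697, so q_3 = (0.5152, 0.1212, 0.8485).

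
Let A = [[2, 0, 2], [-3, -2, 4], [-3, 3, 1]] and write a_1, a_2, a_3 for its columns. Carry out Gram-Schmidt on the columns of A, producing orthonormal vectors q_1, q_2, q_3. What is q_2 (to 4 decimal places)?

q_1 = a_1/‖a_1‖ = (2, -3, -3)/4.6904 = (0.4264, -0.6396, -0.6396).
r_{12} = q_1·a_2 = -0.6396.
u_2 = a_2 + 0.6396·q_1 = (0.2727, -2.4091, 2.5909).
‖u_2‖ = 3.5484, so q_2 = (0.0769, -0.6789, 0.7302).

q_2 = (0.0769, -0.6789, 0.7302)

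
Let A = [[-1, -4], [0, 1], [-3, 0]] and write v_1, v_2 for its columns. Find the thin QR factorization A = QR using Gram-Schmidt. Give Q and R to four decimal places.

v_1 = (-1, 0, -3); ‖v_1‖ = 3.1623, so q_1 = (-0.3162, 0.0000, -0.9487).
q_1·v_2 = (-0.3162)·(-4) + 0.0000·1 + (-0.9487)·0 = 1.2649.
u_2 = v_2 − 1.2649·q_1 = (-3.6000, 1.0000, 1.2000).
‖u_2‖ = 3.9243, so q_2 = (-0.9174, 0.2548, 0.3058).

Q = [[-0.3162, -0.9174], [0.0000, 0.2548], [-0.9487, 0.3058]], R = [[3.1623, 1.2649], [0.0000, 3.9243]]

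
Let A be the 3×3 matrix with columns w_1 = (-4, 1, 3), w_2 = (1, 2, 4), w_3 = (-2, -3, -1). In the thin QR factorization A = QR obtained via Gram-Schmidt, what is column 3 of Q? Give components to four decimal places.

w_1 = (-4, 1, 3); ‖w_1‖ = 5.0990, so q_1 = (-0.7845, 0.1961, 0.5883).
q_1·w_2 = (-0.7845)·1 + 0.1961·2 + 0.5883·4 = 1.9612.
u_2 = w_2 − 1.9612·q_1 = (2.5385, 1.6154, 2.8462).
‖u_2‖ = 4.1417, so q_2 = (0.6129, 0.3900, 0.6872).
q_1·w_3 = (-0.7845)·(-2) + 0.1961·(-3) + 0.5883·(-1) = 0.3922; q_2·w_3 = 0.6129·(-2) + 0.3900·(-3) + 0.6872·(-1) = -3.0831.
u_3 = w_3 − 0.3922·q_1 + 3.0831·q_2 = (0.1973, -1.8744, 0.8879).
‖u_3‖ = 2.0835, so q_3 = (0.0947, -0.8997, 0.4262).

q_3 = (0.0947, -0.8997, 0.4262)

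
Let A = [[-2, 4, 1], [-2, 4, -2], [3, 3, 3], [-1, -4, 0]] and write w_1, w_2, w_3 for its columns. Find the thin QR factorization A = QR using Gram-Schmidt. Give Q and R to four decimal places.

Q = [[-0.4714, 0.4878, 0.7003], [-0.4714, 0.4878, -0.4808], [0.7071, 0.4656, 0.2927], [-0.2357, -0.5543, 0.4390]], R = [[4.2426, -0.7071, 2.5927], [0.0000, 7.5166, 0.9091], [0.0000, 0.0000, 2.5399]]

w_1 = (-2, -2, 3, -1); ‖w_1‖ = 4.2426, so q_1 = (-0.4714, -0.4714, 0.7071, -0.2357).
q_1·w_2 = (-0.4714)·4 + (-0.4714)·4 + 0.7071·3 + (-0.2357)·(-4) = -0.7071.
u_2 = w_2 + 0.7071·q_1 = (3.6667, 3.6667, 3.5000, -4.1667).
‖u_2‖ = 7.5166, so q_2 = (0.4878, 0.4878, 0.4656, -0.5543).
q_1·w_3 = (-0.4714)·1 + (-0.4714)·(-2) + 0.7071·3 + (-0.2357)·0 = 2.5927; q_2·w_3 = 0.4878·1 + 0.4878·(-2) + 0.4656·3 + (-0.5543)·0 = 0.9091.
u_3 = w_3 − 2.5927·q_1 − 0.9091·q_2 = (1.7788, -1.2212, 0.7434, 1.1150).
‖u_3‖ = 2.5399, so q_3 = (0.7003, -0.4808, 0.2927, 0.4390).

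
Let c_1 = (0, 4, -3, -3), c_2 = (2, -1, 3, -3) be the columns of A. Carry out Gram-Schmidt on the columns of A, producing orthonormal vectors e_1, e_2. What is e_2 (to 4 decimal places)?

e_2 = (0.4214, -0.1115, 0.5577, -0.7064)

c_1 = (0, 4, -3, -3); ‖c_1‖ = 5.8310, so e_1 = (0.0000, 0.6860, -0.5145, -0.5145).
e_1·c_2 = 0.0000·2 + 0.6860·(-1) + (-0.5145)·3 + (-0.5145)·(-3) = -0.6860.
u_2 = c_2 + 0.6860·e_1 = (2.0000, -0.5294, 2.6471, -3.3529).
‖u_2‖ = 4.7465, so e_2 = (0.4214, -0.1115, 0.5577, -0.7064).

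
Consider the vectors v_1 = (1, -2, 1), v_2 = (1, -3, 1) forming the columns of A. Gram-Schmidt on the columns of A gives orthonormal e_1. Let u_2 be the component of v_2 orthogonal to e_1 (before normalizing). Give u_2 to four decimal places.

u_2 = (-0.3333, -0.3333, -0.3333)

e_1 = v_1/‖v_1‖ = (1, -2, 1)/2.4495 = (0.4082, -0.8165, 0.4082).
r_{12} = e_1·v_2 = 3.2660.
u_2 = v_2 − 3.2660·e_1 = (-0.3333, -0.3333, -0.3333).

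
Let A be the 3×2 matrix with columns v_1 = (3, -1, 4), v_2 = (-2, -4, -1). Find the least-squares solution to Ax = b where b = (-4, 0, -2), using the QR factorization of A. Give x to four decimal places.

v_1 = (3, -1, 4); ‖v_1‖ = 5.0990, so q_1 = (0.5883, -0.1961, 0.7845).
q_1·v_2 = 0.5883·(-2) + (-0.1961)·(-4) + 0.7845·(-1) = -1.1767.
u_2 = v_2 + 1.1767·q_1 = (-1.3077, -4.2308, -0.0769).
‖u_2‖ = 4.4289, so q_2 = (-0.2953, -0.9553, -0.0174).
Qᵀb = (-3.9223, 1.2158).
Back-substitute: x_2 = 1.2158/4.4289 = 0.2745.
x_1 = (-3.9223 + 1.1767·0.2745)/5.0990 = -0.7059.

x = (-0.7059, 0.2745)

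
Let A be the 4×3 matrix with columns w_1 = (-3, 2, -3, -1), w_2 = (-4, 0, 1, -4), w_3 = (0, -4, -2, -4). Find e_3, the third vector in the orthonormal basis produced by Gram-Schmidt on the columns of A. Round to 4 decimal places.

e_1 = w_1/‖w_1‖ = (-3, 2, -3, -1)/4.7958 = (-0.6255, 0.4170, -0.6255, -0.2085).
r_{12} = e_1·w_2 = 2.7107.
u_2 = w_2 − 2.7107·e_1 = (-2.3043, -1.1304, 2.6957, -3.4348).
‖u_2‖ = 5.0648, so e_2 = (-0.4550, -0.2232, 0.5322, -0.6782).
r_{13} = e_1·w_3 = 0.4170; r_{23} = e_2·w_3 = 2.5410.
u_3 = w_3 − 0.4170·e_1 − 2.5410·e_2 = (1.4169, -3.6068, -3.0915, -2.1898).
‖u_3‖ = 5.4194, so e_3 = (0.2615, -0.6655, -0.5705, -0.4041).

e_3 = (0.2615, -0.6655, -0.5705, -0.4041)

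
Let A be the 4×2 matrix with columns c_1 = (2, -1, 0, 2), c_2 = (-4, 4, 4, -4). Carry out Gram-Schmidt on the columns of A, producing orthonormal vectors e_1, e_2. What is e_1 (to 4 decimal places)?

e_1 = (0.6667, -0.3333, 0.0000, 0.6667)

e_1 = c_1/‖c_1‖ = (2, -1, 0, 2)/3.0000 = (0.6667, -0.3333, 0.0000, 0.6667).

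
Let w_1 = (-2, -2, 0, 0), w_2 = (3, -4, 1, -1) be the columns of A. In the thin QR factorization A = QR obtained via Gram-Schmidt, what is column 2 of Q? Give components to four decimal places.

q_2 = (0.6799, -0.6799, 0.1943, -0.1943)

w_1 = (-2, -2, 0, 0); ‖w_1‖ = 2.8284, so q_1 = (-0.7071, -0.7071, 0.0000, 0.0000).
q_1·w_2 = (-0.7071)·3 + (-0.7071)·(-4) + 0.0000·1 + 0.0000·(-1) = 0.7071.
u_2 = w_2 − 0.7071·q_1 = (3.5000, -3.5000, 1.0000, -1.0000).
‖u_2‖ = 5.1478, so q_2 = (0.6799, -0.6799, 0.1943, -0.1943).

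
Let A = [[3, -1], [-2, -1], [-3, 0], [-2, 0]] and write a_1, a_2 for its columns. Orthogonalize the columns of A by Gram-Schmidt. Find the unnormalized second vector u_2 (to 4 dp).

a_1 = (3, -2, -3, -2); ‖a_1‖ = 5.0990, so q_1 = (0.5883, -0.3922, -0.5883, -0.3922).
q_1·a_2 = 0.5883·(-1) + (-0.3922)·(-1) + (-0.5883)·0 + (-0.3922)·0 = -0.1961.
u_2 = a_2 + 0.1961·q_1 = (-0.8846, -1.0769, -0.1154, -0.0769).

u_2 = (-0.8846, -1.0769, -0.1154, -0.0769)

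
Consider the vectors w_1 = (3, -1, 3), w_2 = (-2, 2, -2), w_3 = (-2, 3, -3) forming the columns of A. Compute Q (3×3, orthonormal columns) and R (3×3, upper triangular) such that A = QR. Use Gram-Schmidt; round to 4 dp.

Q = [[0.6882, 0.1622, 0.7071], [-0.2294, 0.9733, 0.0000], [0.6882, 0.1622, -0.7071]], R = [[4.3589, -3.2118, -4.1295], [0.0000, 1.2978, 2.1089], [0.0000, 0.0000, 0.7071]]

e_1 = w_1/‖w_1‖ = (3, -1, 3)/4.3589 = (0.6882, -0.2294, 0.6882).
r_{12} = e_1·w_2 = -3.2118.
u_2 = w_2 + 3.2118·e_1 = (0.2105, 1.2632, 0.2105).
‖u_2‖ = 1.2978, so e_2 = (0.1622, 0.9733, 0.1622).
r_{13} = e_1·w_3 = -4.1295; r_{23} = e_2·w_3 = 2.1089.
u_3 = w_3 + 4.1295·e_1 − 2.1089·e_2 = (0.5000, 0.0000, -0.5000).
‖u_3‖ = 0.7071, so e_3 = (0.7071, 0.0000, -0.7071).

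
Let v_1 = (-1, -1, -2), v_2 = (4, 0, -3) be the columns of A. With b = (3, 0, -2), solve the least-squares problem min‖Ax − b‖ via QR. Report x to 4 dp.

x = (-0.0753, 0.7260)

v_1 = (-1, -1, -2); ‖v_1‖ = 2.4495, so e_1 = (-0.4082, -0.4082, -0.8165).
e_1·v_2 = (-0.4082)·4 + (-0.4082)·0 + (-0.8165)·(-3) = 0.8165.
u_2 = v_2 − 0.8165·e_1 = (4.3333, 0.3333, -2.3333).
‖u_2‖ = 4.9329, so e_2 = (0.8785, 0.0676, -0.4730).
Qᵀb = (0.4082, 3.5814).
Back-substitute: x_2 = 3.5814/4.9329 = 0.7260.
x_1 = (0.4082 − 0.8165·0.7260)/2.4495 = -0.0753.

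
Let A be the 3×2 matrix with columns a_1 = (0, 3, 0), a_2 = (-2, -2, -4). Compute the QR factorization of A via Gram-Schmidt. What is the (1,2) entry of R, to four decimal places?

r_{12} = -2.0000

a_1 = (0, 3, 0); ‖a_1‖ = 3.0000, so e_1 = (0.0000, 1.0000, 0.0000).
r_{12} = e_1·a_2 = -2.0000.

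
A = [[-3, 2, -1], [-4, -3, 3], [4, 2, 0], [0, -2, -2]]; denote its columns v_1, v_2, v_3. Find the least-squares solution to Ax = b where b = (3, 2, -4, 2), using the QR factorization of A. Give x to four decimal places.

x = (-0.8935, -0.2292, -0.7605)

v_1 = (-3, -4, 4, 0); ‖v_1‖ = 6.4031, so e_1 = (-0.4685, -0.6247, 0.6247, 0.0000).
e_1·v_2 = (-0.4685)·2 + (-0.6247)·(-3) + 0.6247·2 + 0.0000·(-2) = 2.1864.
u_2 = v_2 − 2.1864·e_1 = (3.0244, -1.6341, 0.6341, -2.0000).
‖u_2‖ = 4.0273, so e_2 = (0.7510, -0.4058, 0.1575, -0.4966).
e_1·v_3 = (-0.4685)·(-1) + (-0.6247)·3 + 0.6247·0 + 0.0000·(-2) = -1.4056; e_2·v_3 = 0.7510·(-1) + (-0.4058)·3 + 0.1575·0 + (-0.4966)·(-2) = -0.9750.
u_3 = v_3 + 1.4056·e_1 + 0.9750·e_2 = (-0.9263, 1.7263, 1.0316, -2.4842).
‖u_3‖ = 3.3277, so e_3 = (-0.2784, 0.5188, 0.3100, -0.7465).
Qᵀb = (-5.1537, -0.1817, -2.5306).
Back-substitute: x_3 = -2.5306/3.3277 = -0.7605.
x_2 = (-0.1817 + 0.9750·(-0.7605))/4.0273 = -0.2292.
x_1 = (-5.1537 − 2.1864·(-0.2292) + 1.4056·(-0.7605))/6.4031 = -0.8935.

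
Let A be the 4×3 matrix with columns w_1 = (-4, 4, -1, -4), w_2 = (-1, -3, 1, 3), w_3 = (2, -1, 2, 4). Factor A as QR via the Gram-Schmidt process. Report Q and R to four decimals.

e_1 = w_1/‖w_1‖ = (-4, 4, -1, -4)/7.0000 = (-0.5714, 0.5714, -0.1429, -0.5714).
r_{12} = e_1·w_2 = -3.0000.
u_2 = w_2 + 3.0000·e_1 = (-2.7143, -1.2857, 0.5714, 1.2857).
‖u_2‖ = 3.3166, so e_2 = (-0.8184, -0.3877, 0.1723, 0.3877).
r_{13} = e_1·w_3 = -4.2857; r_{23} = e_2·w_3 = 0.6461.
u_3 = w_3 + 4.2857·e_1 − 0.6461·e_2 = (0.0798, 1.6994, 1.2764, 1.3006).
‖u_3‖ = 2.4930, so e_3 = (0.0320, 0.6817, 0.5120, 0.5217).

Q = [[-0.5714, -0.8184, 0.0320], [0.5714, -0.3877, 0.6817], [-0.1429, 0.1723, 0.5120], [-0.5714, 0.3877, 0.5217]], R = [[7.0000, -3.0000, -4.2857], [0.0000, 3.3166, 0.6461], [0.0000, 0.0000, 2.4930]]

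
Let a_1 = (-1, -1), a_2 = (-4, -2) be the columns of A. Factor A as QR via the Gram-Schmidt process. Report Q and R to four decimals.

Q = [[-0.7071, -0.7071], [-0.7071, 0.7071]], R = [[1.4142, 4.2426], [0.0000, 1.4142]]

a_1 = (-1, -1); ‖a_1‖ = 1.4142, so q_1 = (-0.7071, -0.7071).
q_1·a_2 = (-0.7071)·(-4) + (-0.7071)·(-2) = 4.2426.
u_2 = a_2 − 4.2426·q_1 = (-1.0000, 1.0000).
‖u_2‖ = 1.4142, so q_2 = (-0.7071, 0.7071).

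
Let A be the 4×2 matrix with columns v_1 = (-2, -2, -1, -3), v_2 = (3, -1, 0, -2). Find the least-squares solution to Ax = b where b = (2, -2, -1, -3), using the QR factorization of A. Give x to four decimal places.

x = (0.4516, 0.9355)

e_1 = v_1/‖v_1‖ = (-2, -2, -1, -3)/4.2426 = (-0.4714, -0.4714, -0.2357, -0.7071).
r_{12} = e_1·v_2 = 0.4714.
u_2 = v_2 − 0.4714·e_1 = (3.2222, -0.7778, 0.1111, -1.6667).
‖u_2‖ = 3.7118, so e_2 = (0.8681, -0.2095, 0.0299, -0.4490).
Qᵀb = (2.3570, 3.4724).
Back-substitute: x_2 = 3.4724/3.7118 = 0.9355.
x_1 = (2.3570 − 0.4714·0.9355)/4.2426 = 0.4516.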